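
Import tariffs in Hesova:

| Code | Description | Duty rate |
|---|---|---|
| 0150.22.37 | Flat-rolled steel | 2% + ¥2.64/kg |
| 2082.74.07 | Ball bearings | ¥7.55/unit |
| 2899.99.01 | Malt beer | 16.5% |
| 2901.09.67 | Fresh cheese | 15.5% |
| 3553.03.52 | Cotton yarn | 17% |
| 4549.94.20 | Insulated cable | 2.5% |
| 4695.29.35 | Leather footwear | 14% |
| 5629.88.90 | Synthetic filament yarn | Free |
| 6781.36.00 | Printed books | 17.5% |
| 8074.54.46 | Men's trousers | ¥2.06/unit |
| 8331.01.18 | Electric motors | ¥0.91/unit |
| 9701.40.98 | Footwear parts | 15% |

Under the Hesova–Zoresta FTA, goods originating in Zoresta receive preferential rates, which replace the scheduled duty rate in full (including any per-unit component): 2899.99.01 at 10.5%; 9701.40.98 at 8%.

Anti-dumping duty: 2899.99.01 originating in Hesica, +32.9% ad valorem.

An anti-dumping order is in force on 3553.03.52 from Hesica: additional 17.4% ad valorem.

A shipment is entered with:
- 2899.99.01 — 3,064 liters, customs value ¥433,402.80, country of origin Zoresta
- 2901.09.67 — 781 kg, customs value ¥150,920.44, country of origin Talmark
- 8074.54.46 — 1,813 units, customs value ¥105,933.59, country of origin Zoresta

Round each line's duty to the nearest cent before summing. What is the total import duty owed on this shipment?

¥72,634.74

Line 1 (2899.99.01, Zoresta, 3,064 liters, ¥433,402.80):
Base rate for 2899.99.01 is 16.5%.
Origin Zoresta qualifies under the Hesova–Zoresta agreement and 2899.99.01 is covered: preferential rate 10.5% applies instead.
The additional-duty order on 2899.99.01 targets Hesica, not Zoresta; it does not apply.
Duty = ¥433,402.80 × 10.5% = ¥45,507.29.
Line 2 (2901.09.67, Talmark, 781 kg, ¥150,920.44):
Base rate for 2901.09.67 is 15.5%.
Duty = ¥150,920.44 × 15.5% = ¥23,392.67.
Line 3 (8074.54.46, Zoresta, 1,813 units, ¥105,933.59):
Base rate for 8074.54.46 is ¥2.06/unit.
Origin Zoresta is the FTA partner but 8074.54.46 is not on the preference list; base rate stands.
Duty = 1,813 × ¥2.06 = ¥3,734.78.
Total = ¥45,507.29 + ¥23,392.67 + ¥3,734.78 = ¥72,634.74.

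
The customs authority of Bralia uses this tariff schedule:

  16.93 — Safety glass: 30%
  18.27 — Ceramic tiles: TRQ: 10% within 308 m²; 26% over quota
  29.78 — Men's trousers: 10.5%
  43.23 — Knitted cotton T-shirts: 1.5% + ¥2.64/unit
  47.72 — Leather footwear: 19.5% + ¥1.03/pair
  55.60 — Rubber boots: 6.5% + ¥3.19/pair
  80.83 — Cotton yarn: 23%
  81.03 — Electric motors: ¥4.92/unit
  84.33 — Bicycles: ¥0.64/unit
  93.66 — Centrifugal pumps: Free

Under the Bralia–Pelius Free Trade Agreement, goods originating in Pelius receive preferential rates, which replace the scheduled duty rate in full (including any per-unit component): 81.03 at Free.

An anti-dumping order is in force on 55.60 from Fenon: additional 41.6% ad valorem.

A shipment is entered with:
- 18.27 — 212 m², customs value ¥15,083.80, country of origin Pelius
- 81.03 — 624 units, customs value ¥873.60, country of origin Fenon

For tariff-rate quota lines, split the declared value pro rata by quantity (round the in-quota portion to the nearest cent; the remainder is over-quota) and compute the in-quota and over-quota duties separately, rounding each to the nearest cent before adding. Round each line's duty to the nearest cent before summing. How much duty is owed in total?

¥4,578.46

Line 1 (18.27, Pelius, 212 m², ¥15,083.80):
Code 18.27 is under a tariff-rate quota (threshold 308 m²). Quantity 212 m² is within the quota, so the in-quota rate 10% applies to the full value.
Duty = ¥15,083.80 × 10% = ¥1,508.38.
Line 2 (81.03, Fenon, 624 units, ¥873.60):
Base rate for 81.03 is ¥4.92/unit.
81.03 has an FTA preferential rate, but origin Fenon is not Pelius; base rate stands.
Duty = 624 × ¥4.92 = ¥3,070.08.
Total = ¥1,508.38 + ¥3,070.08 = ¥4,578.46.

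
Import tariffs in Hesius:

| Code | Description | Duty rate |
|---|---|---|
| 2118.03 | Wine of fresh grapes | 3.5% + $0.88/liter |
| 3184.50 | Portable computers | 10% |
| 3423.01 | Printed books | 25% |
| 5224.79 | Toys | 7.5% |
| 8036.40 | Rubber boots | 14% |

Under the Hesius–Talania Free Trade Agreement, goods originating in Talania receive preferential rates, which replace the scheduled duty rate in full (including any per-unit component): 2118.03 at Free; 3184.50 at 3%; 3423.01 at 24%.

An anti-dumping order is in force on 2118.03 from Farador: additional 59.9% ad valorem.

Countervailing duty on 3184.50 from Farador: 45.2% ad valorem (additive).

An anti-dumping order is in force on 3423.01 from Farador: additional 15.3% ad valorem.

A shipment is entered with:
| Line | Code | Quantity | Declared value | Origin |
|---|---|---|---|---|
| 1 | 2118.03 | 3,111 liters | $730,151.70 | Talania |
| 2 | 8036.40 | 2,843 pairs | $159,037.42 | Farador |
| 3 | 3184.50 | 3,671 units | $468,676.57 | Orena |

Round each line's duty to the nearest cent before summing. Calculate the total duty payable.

Line 1 (2118.03, Talania, 3,111 liters, $730,151.70):
Base rate for 2118.03 is 3.5% + $0.88/liter.
Origin Talania qualifies under the Hesius–Talania agreement and 2118.03 is covered: preferential rate Free applies instead.
The additional-duty order on 2118.03 targets Farador, not Talania; it does not apply.
Duty = $730,151.70 × 0% = $0.00.
Line 2 (8036.40, Farador, 2,843 pairs, $159,037.42):
Base rate for 8036.40 is 14%.
Duty = $159,037.42 × 14% = $22,265.24.
Line 3 (3184.50, Orena, 3,671 units, $468,676.57):
Base rate for 3184.50 is 10%.
3184.50 has an FTA preferential rate, but origin Orena is not Talania; base rate stands.
The additional-duty order on 3184.50 targets Farador, not Orena; it does not apply.
Duty = $468,676.57 × 10% = $46,867.66.
Total = $0.00 + $22,265.24 + $46,867.66 = $69,132.90.

$69,132.90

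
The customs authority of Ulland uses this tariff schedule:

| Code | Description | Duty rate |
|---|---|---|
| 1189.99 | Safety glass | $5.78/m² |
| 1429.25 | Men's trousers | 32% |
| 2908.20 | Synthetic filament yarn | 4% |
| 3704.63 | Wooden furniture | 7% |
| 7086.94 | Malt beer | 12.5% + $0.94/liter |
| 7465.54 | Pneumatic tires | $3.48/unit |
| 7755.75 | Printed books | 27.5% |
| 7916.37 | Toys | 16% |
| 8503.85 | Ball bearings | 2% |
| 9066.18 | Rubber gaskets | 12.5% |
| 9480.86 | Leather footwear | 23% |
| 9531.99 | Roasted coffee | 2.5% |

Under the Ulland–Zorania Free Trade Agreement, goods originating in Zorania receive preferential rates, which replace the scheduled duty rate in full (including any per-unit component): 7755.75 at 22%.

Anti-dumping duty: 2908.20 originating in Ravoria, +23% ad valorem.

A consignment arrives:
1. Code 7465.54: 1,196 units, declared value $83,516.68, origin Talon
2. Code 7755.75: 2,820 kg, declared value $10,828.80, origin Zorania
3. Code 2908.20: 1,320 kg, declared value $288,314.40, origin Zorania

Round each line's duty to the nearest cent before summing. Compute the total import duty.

Line 1 (7465.54, Talon, 1,196 units, $83,516.68):
Base rate for 7465.54 is $3.48/unit.
Duty = 1,196 × $3.48 = $4,162.08.
Line 2 (7755.75, Zorania, 2,820 kg, $10,828.80):
Base rate for 7755.75 is 27.5%.
Origin Zorania qualifies under the Ulland–Zorania agreement and 7755.75 is covered: preferential rate 22% applies instead.
Duty = $10,828.80 × 22% = $2,382.34.
Line 3 (2908.20, Zorania, 1,320 kg, $288,314.40):
Base rate for 2908.20 is 4%.
Origin Zorania is the FTA partner but 2908.20 is not on the preference list; base rate stands.
The additional-duty order on 2908.20 targets Ravoria, not Zorania; it does not apply.
Duty = $288,314.40 × 4% = $11,532.58.
Total = $4,162.08 + $2,382.34 + $11,532.58 = $18,077.00.

$18,077.00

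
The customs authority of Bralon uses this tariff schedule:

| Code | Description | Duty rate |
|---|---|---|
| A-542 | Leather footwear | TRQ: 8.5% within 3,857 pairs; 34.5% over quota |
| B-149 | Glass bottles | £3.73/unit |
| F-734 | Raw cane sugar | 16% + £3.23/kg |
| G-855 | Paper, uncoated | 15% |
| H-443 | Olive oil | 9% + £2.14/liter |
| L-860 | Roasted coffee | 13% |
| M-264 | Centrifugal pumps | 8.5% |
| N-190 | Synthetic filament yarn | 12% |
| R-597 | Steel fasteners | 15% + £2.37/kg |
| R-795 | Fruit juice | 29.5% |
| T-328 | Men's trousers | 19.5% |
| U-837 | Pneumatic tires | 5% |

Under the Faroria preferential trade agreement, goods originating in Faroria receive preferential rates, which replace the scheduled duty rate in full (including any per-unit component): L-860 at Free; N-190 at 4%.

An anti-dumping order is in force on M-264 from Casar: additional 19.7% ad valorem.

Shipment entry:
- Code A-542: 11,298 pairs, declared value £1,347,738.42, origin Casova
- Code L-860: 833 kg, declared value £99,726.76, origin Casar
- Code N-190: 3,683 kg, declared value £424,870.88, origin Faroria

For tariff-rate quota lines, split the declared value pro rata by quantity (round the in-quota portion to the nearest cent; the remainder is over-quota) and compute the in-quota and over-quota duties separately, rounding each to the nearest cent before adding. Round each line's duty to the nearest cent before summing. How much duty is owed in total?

Line 1 (A-542, Casova, 11,298 pairs, £1,347,738.42):
Code A-542 is under a tariff-rate quota (threshold 3,857 pairs). In-quota: 3,857 pairs at 8.5%; over-quota: 7,441 pairs at 34.5%.
Pro-rata value split: in-quota = £1,347,738.42 × 3,857/11,298 = £460,101.53; over-quota = £1,347,738.42 − £460,101.53 = £887,636.89.
In-quota duty = £460,101.53 × 8.5% = £39,108.63. Over-quota duty = £887,636.89 × 34.5% = £306,234.73.
Line duty = £39,108.63 + £306,234.73 = £345,343.36.
Line 2 (L-860, Casar, 833 kg, £99,726.76):
Base rate for L-860 is 13%.
L-860 has an FTA preferential rate, but origin Casar is not Faroria; base rate stands.
Duty = £99,726.76 × 13% = £12,964.48.
Line 3 (N-190, Faroria, 3,683 kg, £424,870.88):
Base rate for N-190 is 12%.
Origin Faroria qualifies under the Bralon–Faroria agreement and N-190 is covered: preferential rate 4% applies instead.
Duty = £424,870.88 × 4% = £16,994.84.
Total = £345,343.36 + £12,964.48 + £16,994.84 = £375,302.68.

£375,302.68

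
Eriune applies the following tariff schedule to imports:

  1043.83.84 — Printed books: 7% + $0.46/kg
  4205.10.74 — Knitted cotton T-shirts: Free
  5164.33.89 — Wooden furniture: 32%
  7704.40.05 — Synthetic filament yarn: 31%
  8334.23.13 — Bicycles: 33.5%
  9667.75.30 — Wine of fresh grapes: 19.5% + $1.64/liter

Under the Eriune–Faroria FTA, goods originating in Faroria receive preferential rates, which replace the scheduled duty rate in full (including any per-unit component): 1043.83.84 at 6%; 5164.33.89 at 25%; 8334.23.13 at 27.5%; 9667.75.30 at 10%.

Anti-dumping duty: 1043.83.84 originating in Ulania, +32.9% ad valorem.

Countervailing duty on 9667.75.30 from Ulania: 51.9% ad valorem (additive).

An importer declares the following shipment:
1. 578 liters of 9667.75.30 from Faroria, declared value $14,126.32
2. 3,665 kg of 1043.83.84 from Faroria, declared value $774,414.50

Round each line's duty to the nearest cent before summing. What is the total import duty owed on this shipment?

Line 1 (9667.75.30, Faroria, 578 liters, $14,126.32):
Base rate for 9667.75.30 is 19.5% + $1.64/liter.
Origin Faroria qualifies under the Eriune–Faroria agreement and 9667.75.30 is covered: preferential rate 10% applies instead.
The additional-duty order on 9667.75.30 targets Ulania, not Faroria; it does not apply.
Duty = $14,126.32 × 10% = $1,412.63.
Line 2 (1043.83.84, Faroria, 3,665 kg, $774,414.50):
Base rate for 1043.83.84 is 7% + $0.46/kg.
Origin Faroria qualifies under the Eriune–Faroria agreement and 1043.83.84 is covered: preferential rate 6% applies instead.
The additional-duty order on 1043.83.84 targets Ulania, not Faroria; it does not apply.
Duty = $774,414.50 × 6% = $46,464.87.
Total = $1,412.63 + $46,464.87 = $47,877.50.

$47,877.50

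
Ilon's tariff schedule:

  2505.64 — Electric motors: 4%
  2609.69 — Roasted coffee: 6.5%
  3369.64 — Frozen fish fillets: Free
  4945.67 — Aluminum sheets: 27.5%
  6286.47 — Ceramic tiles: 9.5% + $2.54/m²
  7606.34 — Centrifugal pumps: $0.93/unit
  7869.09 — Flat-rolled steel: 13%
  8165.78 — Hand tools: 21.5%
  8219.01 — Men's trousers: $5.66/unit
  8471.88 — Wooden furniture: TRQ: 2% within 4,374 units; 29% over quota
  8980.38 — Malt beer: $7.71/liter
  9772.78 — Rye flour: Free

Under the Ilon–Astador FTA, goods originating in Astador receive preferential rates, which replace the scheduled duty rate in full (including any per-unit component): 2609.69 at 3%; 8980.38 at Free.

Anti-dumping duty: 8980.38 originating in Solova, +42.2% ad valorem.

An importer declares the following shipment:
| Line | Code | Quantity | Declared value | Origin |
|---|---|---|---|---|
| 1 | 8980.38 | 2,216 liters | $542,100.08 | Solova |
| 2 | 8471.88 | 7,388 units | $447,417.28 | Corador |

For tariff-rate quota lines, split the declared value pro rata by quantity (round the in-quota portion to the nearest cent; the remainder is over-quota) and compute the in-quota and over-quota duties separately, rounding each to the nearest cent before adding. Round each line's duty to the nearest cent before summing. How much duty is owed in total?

Line 1 (8980.38, Solova, 2,216 liters, $542,100.08):
Base rate for 8980.38 is $7.71/liter.
8980.38 has an FTA preferential rate, but origin Solova is not Astador; base rate stands.
Additional duty on 8980.38 from Solova: +42.2% ad valorem. Applied ad valorem rate = 42.2%.
Duty = $542,100.08 × 42.2% + 2,216 × $7.71 = $245,851.59.
Line 2 (8471.88, Corador, 7,388 units, $447,417.28):
Code 8471.88 is under a tariff-rate quota (threshold 4,374 units). In-quota: 4,374 units at 2%; over-quota: 3,014 units at 29%.
Pro-rata value split: in-quota = $447,417.28 × 4,374/7,388 = $264,889.44; over-quota = $447,417.28 − $264,889.44 = $182,527.84.
In-quota duty = $264,889.44 × 2% = $5,297.79. Over-quota duty = $182,527.84 × 29% = $52,933.07.
Line duty = $5,297.79 + $52,933.07 = $58,230.86.
Total = $245,851.59 + $58,230.86 = $304,082.45.

$304,082.45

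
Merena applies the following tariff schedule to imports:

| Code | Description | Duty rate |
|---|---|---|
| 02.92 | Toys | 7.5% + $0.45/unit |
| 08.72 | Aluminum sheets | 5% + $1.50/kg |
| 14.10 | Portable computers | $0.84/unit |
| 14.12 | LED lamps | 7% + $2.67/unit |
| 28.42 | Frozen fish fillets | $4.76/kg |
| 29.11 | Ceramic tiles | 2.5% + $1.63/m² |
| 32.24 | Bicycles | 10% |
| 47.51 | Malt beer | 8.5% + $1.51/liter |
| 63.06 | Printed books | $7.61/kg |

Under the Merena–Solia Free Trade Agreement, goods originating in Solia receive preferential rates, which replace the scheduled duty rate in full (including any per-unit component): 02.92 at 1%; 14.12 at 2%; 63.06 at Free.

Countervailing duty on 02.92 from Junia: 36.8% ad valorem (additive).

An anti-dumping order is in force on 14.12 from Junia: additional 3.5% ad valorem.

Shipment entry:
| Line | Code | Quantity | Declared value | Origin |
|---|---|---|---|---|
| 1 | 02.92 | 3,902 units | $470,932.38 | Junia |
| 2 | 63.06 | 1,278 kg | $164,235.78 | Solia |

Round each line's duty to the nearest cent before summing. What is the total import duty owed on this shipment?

Line 1 (02.92, Junia, 3,902 units, $470,932.38):
Base rate for 02.92 is 7.5% + $0.45/unit.
02.92 has an FTA preferential rate, but origin Junia is not Solia; base rate stands.
Additional duty on 02.92 from Junia: +36.8%. Applied ad valorem rate: 7.5% + 36.8% = 44.3%.
Duty = $470,932.38 × 44.3% + 3,902 × $0.45 = $210,378.94.
Line 2 (63.06, Solia, 1,278 kg, $164,235.78):
Base rate for 63.06 is $7.61/kg.
Origin Solia qualifies under the Merena–Solia agreement and 63.06 is covered: preferential rate Free applies instead.
Duty = $164,235.78 × 0% = $0.00.
Total = $210,378.94 + $0.00 = $210,378.94.

$210,378.94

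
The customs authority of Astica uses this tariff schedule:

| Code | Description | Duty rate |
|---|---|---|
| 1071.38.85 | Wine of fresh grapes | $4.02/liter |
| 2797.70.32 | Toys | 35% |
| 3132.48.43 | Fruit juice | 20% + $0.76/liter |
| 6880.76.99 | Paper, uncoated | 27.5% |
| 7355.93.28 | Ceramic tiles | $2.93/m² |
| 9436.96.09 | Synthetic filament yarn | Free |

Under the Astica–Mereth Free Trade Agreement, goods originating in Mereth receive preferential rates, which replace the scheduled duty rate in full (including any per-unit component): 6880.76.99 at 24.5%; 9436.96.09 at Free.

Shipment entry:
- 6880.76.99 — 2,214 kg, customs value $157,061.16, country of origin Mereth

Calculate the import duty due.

$38,479.98

Line 1 (6880.76.99, Mereth, 2,214 kg, $157,061.16):
Base rate for 6880.76.99 is 27.5%.
Origin Mereth qualifies under the Astica–Mereth agreement and 6880.76.99 is covered: preferential rate 24.5% applies instead.
Duty = $157,061.16 × 24.5% = $38,479.98.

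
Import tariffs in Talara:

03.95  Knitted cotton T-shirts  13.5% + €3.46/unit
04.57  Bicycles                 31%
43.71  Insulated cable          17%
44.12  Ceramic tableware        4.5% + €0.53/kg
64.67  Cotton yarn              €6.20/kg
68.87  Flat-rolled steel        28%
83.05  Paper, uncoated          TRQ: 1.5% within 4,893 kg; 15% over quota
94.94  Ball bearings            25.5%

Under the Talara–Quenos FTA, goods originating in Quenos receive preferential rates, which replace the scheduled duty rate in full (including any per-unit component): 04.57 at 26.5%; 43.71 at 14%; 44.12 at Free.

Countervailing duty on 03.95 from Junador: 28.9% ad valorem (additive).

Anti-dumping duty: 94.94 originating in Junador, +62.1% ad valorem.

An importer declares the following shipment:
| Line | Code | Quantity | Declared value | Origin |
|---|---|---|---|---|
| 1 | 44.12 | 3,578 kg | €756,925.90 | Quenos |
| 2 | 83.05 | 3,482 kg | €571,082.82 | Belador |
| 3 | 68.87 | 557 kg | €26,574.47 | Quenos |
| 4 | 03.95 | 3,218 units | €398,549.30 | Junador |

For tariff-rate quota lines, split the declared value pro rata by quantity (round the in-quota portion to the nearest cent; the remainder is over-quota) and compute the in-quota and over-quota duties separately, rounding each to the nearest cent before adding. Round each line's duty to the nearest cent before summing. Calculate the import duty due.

€196,126.27

Line 1 (44.12, Quenos, 3,578 kg, €756,925.90):
Base rate for 44.12 is 4.5% + €0.53/kg.
Origin Quenos qualifies under the Talara–Quenos agreement and 44.12 is covered: preferential rate Free applies instead.
Duty = €756,925.90 × 0% = €0.00.
Line 2 (83.05, Belador, 3,482 kg, €571,082.82):
Code 83.05 is under a tariff-rate quota (threshold 4,893 kg). Quantity 3,482 kg is within the quota, so the in-quota rate 1.5% applies to the full value.
Duty = €571,082.82 × 1.5% = €8,566.24.
Line 3 (68.87, Quenos, 557 kg, €26,574.47):
Base rate for 68.87 is 28%.
Origin Quenos is the FTA partner but 68.87 is not on the preference list; base rate stands.
Duty = €26,574.47 × 28% = €7,440.85.
Line 4 (03.95, Junador, 3,218 units, €398,549.30):
Base rate for 03.95 is 13.5% + €3.46/unit.
Additional duty on 03.95 from Junador: +28.9%. Applied ad valorem rate: 13.5% + 28.9% = 42.4%.
Duty = €398,549.30 × 42.4% + 3,218 × €3.46 = €180,119.18.
Total = €0.00 + €8,566.24 + €7,440.85 + €180,119.18 = €196,126.27.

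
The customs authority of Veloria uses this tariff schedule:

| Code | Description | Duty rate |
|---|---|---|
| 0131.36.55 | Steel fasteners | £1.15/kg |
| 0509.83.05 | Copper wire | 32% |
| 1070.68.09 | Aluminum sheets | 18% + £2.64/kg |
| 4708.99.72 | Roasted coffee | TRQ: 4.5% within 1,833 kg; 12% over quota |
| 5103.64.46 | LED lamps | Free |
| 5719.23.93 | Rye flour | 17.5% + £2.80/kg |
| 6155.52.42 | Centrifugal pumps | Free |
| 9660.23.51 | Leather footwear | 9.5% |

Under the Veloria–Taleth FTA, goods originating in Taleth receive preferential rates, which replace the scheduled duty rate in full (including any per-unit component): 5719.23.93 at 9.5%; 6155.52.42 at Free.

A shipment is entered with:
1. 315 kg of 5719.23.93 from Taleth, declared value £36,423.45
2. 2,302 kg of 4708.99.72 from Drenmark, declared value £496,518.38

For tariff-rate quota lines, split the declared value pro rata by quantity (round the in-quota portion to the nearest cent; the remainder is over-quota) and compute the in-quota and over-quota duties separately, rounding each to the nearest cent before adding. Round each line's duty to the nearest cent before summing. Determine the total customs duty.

£33,390.45

Line 1 (5719.23.93, Taleth, 315 kg, £36,423.45):
Base rate for 5719.23.93 is 17.5% + £2.80/kg.
Origin Taleth qualifies under the Veloria–Taleth agreement and 5719.23.93 is covered: preferential rate 9.5% applies instead.
Duty = £36,423.45 × 9.5% = £3,460.23.
Line 2 (4708.99.72, Drenmark, 2,302 kg, £496,518.38):
Code 4708.99.72 is under a tariff-rate quota (threshold 1,833 kg). In-quota: 1,833 kg at 4.5%; over-quota: 469 kg at 12%.
Pro-rata value split: in-quota = £496,518.38 × 1,833/2,302 = £395,359.77; over-quota = £496,518.38 − £395,359.77 = £101,158.61.
In-quota duty = £395,359.77 × 4.5% = £17,791.19. Over-quota duty = £101,158.61 × 12% = £12,139.03.
Line duty = £17,791.19 + £12,139.03 = £29,930.22.
Total = £3,460.23 + £29,930.22 = £33,390.45.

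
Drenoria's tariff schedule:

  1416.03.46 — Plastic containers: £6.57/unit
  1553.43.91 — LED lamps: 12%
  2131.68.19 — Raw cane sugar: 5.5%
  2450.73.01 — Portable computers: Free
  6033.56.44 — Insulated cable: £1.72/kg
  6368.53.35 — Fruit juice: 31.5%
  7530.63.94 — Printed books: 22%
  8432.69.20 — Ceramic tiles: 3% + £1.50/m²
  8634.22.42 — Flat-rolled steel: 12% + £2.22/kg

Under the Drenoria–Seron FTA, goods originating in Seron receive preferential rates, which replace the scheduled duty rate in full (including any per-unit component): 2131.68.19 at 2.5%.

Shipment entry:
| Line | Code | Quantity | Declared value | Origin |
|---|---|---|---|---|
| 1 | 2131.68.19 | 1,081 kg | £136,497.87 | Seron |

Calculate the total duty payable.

£3,412.45

Line 1 (2131.68.19, Seron, 1,081 kg, £136,497.87):
Base rate for 2131.68.19 is 5.5%.
Origin Seron qualifies under the Drenoria–Seron agreement and 2131.68.19 is covered: preferential rate 2.5% applies instead.
Duty = £136,497.87 × 2.5% = £3,412.45.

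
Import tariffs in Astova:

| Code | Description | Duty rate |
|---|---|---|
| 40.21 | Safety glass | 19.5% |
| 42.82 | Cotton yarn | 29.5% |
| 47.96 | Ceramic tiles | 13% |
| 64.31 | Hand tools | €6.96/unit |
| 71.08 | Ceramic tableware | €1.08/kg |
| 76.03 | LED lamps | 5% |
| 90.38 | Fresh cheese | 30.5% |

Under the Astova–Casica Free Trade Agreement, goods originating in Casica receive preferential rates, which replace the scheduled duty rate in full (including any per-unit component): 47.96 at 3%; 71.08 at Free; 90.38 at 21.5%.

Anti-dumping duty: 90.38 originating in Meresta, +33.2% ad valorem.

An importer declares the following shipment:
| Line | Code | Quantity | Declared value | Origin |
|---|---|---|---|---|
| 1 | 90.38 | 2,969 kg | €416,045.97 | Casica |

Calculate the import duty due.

Line 1 (90.38, Casica, 2,969 kg, €416,045.97):
Base rate for 90.38 is 30.5%.
Origin Casica qualifies under the Astova–Casica agreement and 90.38 is covered: preferential rate 21.5% applies instead.
The additional-duty order on 90.38 targets Meresta, not Casica; it does not apply.
Duty = €416,045.97 × 21.5% = €89,449.88.

€89,449.88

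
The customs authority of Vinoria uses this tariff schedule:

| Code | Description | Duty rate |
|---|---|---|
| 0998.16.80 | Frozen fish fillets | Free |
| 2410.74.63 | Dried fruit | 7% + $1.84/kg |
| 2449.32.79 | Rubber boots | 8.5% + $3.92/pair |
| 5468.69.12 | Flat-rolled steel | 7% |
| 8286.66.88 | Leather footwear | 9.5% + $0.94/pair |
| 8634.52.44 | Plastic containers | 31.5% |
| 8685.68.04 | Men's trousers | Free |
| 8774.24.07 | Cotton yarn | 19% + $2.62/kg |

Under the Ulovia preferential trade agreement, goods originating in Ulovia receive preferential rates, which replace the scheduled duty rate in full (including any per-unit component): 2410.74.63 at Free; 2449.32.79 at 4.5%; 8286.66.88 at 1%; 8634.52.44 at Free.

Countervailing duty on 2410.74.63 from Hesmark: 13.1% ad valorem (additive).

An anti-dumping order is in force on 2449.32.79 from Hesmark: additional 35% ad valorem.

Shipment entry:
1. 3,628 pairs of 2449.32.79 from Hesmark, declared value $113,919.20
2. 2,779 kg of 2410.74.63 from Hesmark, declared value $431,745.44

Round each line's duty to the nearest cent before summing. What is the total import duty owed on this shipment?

$155,670.80

Line 1 (2449.32.79, Hesmark, 3,628 pairs, $113,919.20):
Base rate for 2449.32.79 is 8.5% + $3.92/pair.
2449.32.79 has an FTA preferential rate, but origin Hesmark is not Ulovia; base rate stands.
Additional duty on 2449.32.79 from Hesmark: +35%. Applied ad valorem rate: 8.5% + 35% = 43.5%.
Duty = $113,919.20 × 43.5% + 3,628 × $3.92 = $63,776.61.
Line 2 (2410.74.63, Hesmark, 2,779 kg, $431,745.44):
Base rate for 2410.74.63 is 7% + $1.84/kg.
2410.74.63 has an FTA preferential rate, but origin Hesmark is not Ulovia; base rate stands.
Additional duty on 2410.74.63 from Hesmark: +13.1%. Applied ad valorem rate: 7% + 13.1% = 20.1%.
Duty = $431,745.44 × 20.1% + 2,779 × $1.84 = $91,894.19.
Total = $63,776.61 + $91,894.19 = $155,670.80.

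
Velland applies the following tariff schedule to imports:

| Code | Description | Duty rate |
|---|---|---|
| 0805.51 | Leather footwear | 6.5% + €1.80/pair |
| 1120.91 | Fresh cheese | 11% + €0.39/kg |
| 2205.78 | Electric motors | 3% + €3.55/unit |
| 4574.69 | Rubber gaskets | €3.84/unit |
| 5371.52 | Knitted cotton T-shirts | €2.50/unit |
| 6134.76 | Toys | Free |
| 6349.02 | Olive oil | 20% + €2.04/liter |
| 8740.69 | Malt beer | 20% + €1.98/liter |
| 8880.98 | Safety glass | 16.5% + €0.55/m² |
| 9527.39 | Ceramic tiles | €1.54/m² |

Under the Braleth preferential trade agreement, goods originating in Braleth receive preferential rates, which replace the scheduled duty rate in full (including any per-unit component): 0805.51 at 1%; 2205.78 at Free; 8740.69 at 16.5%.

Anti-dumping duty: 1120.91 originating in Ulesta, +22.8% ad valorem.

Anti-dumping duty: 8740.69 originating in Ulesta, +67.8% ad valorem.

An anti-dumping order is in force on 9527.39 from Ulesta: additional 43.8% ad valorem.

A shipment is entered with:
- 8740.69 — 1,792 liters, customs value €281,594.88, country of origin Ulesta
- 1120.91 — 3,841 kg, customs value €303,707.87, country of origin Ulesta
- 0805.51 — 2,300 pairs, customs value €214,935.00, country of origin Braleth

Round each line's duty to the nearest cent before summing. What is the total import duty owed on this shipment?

€357,089.06

Line 1 (8740.69, Ulesta, 1,792 liters, €281,594.88):
Base rate for 8740.69 is 20% + €1.98/liter.
8740.69 has an FTA preferential rate, but origin Ulesta is not Braleth; base rate stands.
Additional duty on 8740.69 from Ulesta: +67.8%. Applied ad valorem rate: 20% + 67.8% = 87.8%.
Duty = €281,594.88 × 87.8% + 1,792 × €1.98 = €250,788.46.
Line 2 (1120.91, Ulesta, 3,841 kg, €303,707.87):
Base rate for 1120.91 is 11% + €0.39/kg.
Additional duty on 1120.91 from Ulesta: +22.8%. Applied ad valorem rate: 11% + 22.8% = 33.8%.
Duty = €303,707.87 × 33.8% + 3,841 × €0.39 = €104,151.25.
Line 3 (0805.51, Braleth, 2,300 pairs, €214,935.00):
Base rate for 0805.51 is 6.5% + €1.80/pair.
Origin Braleth qualifies under the Velland–Braleth agreement and 0805.51 is covered: preferential rate 1% applies instead.
Duty = €214,935.00 × 1% = €2,149.35.
Total = €250,788.46 + €104,151.25 + €2,149.35 = €357,089.06.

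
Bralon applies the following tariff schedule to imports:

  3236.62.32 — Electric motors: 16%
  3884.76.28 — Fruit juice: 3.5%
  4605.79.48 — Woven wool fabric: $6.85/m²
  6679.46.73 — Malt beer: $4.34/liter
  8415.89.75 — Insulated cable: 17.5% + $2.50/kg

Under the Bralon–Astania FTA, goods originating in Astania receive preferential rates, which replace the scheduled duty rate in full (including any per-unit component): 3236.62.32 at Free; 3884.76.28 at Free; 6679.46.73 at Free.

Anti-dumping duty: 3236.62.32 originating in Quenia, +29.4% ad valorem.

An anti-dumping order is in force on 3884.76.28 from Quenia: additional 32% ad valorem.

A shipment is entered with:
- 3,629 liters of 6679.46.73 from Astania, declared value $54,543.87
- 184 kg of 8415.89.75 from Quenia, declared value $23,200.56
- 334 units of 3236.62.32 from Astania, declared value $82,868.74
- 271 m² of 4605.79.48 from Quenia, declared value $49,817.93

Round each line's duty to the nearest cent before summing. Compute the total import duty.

$6,376.45

Line 1 (6679.46.73, Astania, 3,629 liters, $54,543.87):
Base rate for 6679.46.73 is $4.34/liter.
Origin Astania qualifies under the Bralon–Astania agreement and 6679.46.73 is covered: preferential rate Free applies instead.
Duty = $54,543.87 × 0% = $0.00.
Line 2 (8415.89.75, Quenia, 184 kg, $23,200.56):
Base rate for 8415.89.75 is 17.5% + $2.50/kg.
Duty = $23,200.56 × 17.5% + 184 × $2.50 = $4,520.10.
Line 3 (3236.62.32, Astania, 334 units, $82,868.74):
Base rate for 3236.62.32 is 16%.
Origin Astania qualifies under the Bralon–Astania agreement and 3236.62.32 is covered: preferential rate Free applies instead.
The additional-duty order on 3236.62.32 targets Quenia, not Astania; it does not apply.
Duty = $82,868.74 × 0% = $0.00.
Line 4 (4605.79.48, Quenia, 271 m², $49,817.93):
Base rate for 4605.79.48 is $6.85/m².
Duty = 271 × $6.85 = $1,856.35.
Total = $0.00 + $4,520.10 + $0.00 + $1,856.35 = $6,376.45.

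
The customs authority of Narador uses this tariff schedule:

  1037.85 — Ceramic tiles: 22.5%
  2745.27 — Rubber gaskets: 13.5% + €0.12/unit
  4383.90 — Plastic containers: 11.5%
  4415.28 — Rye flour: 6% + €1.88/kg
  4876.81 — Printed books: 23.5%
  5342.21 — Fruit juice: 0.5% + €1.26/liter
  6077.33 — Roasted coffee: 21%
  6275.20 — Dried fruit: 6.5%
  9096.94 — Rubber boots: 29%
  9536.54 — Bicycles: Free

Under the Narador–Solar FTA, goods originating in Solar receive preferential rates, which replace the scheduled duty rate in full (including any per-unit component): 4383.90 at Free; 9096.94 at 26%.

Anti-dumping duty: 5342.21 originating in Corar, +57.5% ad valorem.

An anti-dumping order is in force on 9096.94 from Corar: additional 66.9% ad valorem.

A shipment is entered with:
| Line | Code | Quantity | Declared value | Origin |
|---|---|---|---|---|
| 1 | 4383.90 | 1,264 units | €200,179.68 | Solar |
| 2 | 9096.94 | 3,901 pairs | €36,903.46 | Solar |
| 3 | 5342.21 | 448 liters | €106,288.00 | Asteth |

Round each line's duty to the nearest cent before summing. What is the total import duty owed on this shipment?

€10,690.82

Line 1 (4383.90, Solar, 1,264 units, €200,179.68):
Base rate for 4383.90 is 11.5%.
Origin Solar qualifies under the Narador–Solar agreement and 4383.90 is covered: preferential rate Free applies instead.
Duty = €200,179.68 × 0% = €0.00.
Line 2 (9096.94, Solar, 3,901 pairs, €36,903.46):
Base rate for 9096.94 is 29%.
Origin Solar qualifies under the Narador–Solar agreement and 9096.94 is covered: preferential rate 26% applies instead.
The additional-duty order on 9096.94 targets Corar, not Solar; it does not apply.
Duty = €36,903.46 × 26% = €9,594.90.
Line 3 (5342.21, Asteth, 448 liters, €106,288.00):
Base rate for 5342.21 is 0.5% + €1.26/liter.
The additional-duty order on 5342.21 targets Corar, not Asteth; it does not apply.
Duty = €106,288.00 × 0.5% + 448 × €1.26 = €1,095.92.
Total = €0.00 + €9,594.90 + €1,095.92 = €10,690.82.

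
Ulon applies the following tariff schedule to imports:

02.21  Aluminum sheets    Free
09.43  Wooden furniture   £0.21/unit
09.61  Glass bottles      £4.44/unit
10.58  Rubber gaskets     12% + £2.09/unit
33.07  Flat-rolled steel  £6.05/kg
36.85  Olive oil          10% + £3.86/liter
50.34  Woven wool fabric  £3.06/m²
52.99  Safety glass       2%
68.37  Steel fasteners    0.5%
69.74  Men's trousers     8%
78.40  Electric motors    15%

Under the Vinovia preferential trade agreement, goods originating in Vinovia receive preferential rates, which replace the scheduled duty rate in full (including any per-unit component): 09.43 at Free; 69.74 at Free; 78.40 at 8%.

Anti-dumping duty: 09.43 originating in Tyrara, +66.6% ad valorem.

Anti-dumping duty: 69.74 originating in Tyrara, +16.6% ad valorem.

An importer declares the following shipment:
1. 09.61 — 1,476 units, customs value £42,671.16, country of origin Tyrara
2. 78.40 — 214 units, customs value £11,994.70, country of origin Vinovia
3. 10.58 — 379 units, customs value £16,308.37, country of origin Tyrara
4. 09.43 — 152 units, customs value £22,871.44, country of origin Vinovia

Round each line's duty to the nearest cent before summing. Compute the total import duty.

£10,262.13

Line 1 (09.61, Tyrara, 1,476 units, £42,671.16):
Base rate for 09.61 is £4.44/unit.
Duty = 1,476 × £4.44 = £6,553.44.
Line 2 (78.40, Vinovia, 214 units, £11,994.70):
Base rate for 78.40 is 15%.
Origin Vinovia qualifies under the Ulon–Vinovia agreement and 78.40 is covered: preferential rate 8% applies instead.
Duty = £11,994.70 × 8% = £959.58.
Line 3 (10.58, Tyrara, 379 units, £16,308.37):
Base rate for 10.58 is 12% + £2.09/unit.
Duty = £16,308.37 × 12% + 379 × £2.09 = £2,749.11.
Line 4 (09.43, Vinovia, 152 units, £22,871.44):
Base rate for 09.43 is £0.21/unit.
Origin Vinovia qualifies under the Ulon–Vinovia agreement and 09.43 is covered: preferential rate Free applies instead.
The additional-duty order on 09.43 targets Tyrara, not Vinovia; it does not apply.
Duty = £22,871.44 × 0% = £0.00.
Total = £6,553.44 + £959.58 + £2,749.11 + £0.00 = £10,262.13.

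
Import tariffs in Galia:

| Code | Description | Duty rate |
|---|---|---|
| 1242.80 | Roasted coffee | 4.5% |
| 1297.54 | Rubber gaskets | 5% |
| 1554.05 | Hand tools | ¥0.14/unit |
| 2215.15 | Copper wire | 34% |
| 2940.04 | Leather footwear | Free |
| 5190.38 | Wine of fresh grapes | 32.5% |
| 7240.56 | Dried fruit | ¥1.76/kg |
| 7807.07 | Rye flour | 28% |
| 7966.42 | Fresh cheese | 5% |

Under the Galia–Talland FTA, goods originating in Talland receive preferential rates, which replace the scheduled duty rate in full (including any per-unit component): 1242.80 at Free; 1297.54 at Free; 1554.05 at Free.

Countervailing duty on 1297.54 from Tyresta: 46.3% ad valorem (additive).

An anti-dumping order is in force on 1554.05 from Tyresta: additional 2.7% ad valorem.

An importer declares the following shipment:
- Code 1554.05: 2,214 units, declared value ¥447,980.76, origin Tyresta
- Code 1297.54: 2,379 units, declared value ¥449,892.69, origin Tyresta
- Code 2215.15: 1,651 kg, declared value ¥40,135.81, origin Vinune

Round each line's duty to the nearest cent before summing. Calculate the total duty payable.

¥256,846.57

Line 1 (1554.05, Tyresta, 2,214 units, ¥447,980.76):
Base rate for 1554.05 is ¥0.14/unit.
1554.05 has an FTA preferential rate, but origin Tyresta is not Talland; base rate stands.
Additional duty on 1554.05 from Tyresta: +2.7% ad valorem. Applied ad valorem rate = 2.7%.
Duty = ¥447,980.76 × 2.7% + 2,214 × ¥0.14 = ¥12,405.44.
Line 2 (1297.54, Tyresta, 2,379 units, ¥449,892.69):
Base rate for 1297.54 is 5%.
1297.54 has an FTA preferential rate, but origin Tyresta is not Talland; base rate stands.
Additional duty on 1297.54 from Tyresta: +46.3%. Applied ad valorem rate: 5% + 46.3% = 51.3%.
Duty = ¥449,892.69 × 51.3% = ¥230,794.95.
Line 3 (2215.15, Vinune, 1,651 kg, ¥40,135.81):
Base rate for 2215.15 is 34%.
Duty = ¥40,135.81 × 34% = ¥13,646.18.
Total = ¥12,405.44 + ¥230,794.95 + ¥13,646.18 = ¥256,846.57.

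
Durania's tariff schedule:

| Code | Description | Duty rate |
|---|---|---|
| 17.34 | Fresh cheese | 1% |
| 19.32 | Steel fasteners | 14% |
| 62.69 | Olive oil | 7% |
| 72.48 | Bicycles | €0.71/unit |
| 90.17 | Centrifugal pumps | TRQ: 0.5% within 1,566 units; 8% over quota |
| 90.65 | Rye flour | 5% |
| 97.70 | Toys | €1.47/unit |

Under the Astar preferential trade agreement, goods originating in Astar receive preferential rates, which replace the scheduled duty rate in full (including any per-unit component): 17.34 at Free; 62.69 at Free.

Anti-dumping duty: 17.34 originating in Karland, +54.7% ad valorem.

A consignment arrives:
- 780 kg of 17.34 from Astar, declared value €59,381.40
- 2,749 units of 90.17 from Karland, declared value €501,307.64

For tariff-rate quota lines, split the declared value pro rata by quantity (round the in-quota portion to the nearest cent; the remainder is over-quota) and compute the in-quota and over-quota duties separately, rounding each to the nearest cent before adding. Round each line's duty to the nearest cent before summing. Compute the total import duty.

€18,686.43

Line 1 (17.34, Astar, 780 kg, €59,381.40):
Base rate for 17.34 is 1%.
Origin Astar qualifies under the Durania–Astar agreement and 17.34 is covered: preferential rate Free applies instead.
The additional-duty order on 17.34 targets Karland, not Astar; it does not apply.
Duty = €59,381.40 × 0% = €0.00.
Line 2 (90.17, Karland, 2,749 units, €501,307.64):
Code 90.17 is under a tariff-rate quota (threshold 1,566 units). In-quota: 1,566 units at 0.5%; over-quota: 1,183 units at 8%.
Pro-rata value split: in-quota = €501,307.64 × 1,566/2,749 = €285,575.76; over-quota = €501,307.64 − €285,575.76 = €215,731.88.
In-quota duty = €285,575.76 × 0.5% = €1,427.88. Over-quota duty = €215,731.88 × 8% = €17,258.55.
Line duty = €1,427.88 + €17,258.55 = €18,686.43.
Total = €0.00 + €18,686.43 = €18,686.43.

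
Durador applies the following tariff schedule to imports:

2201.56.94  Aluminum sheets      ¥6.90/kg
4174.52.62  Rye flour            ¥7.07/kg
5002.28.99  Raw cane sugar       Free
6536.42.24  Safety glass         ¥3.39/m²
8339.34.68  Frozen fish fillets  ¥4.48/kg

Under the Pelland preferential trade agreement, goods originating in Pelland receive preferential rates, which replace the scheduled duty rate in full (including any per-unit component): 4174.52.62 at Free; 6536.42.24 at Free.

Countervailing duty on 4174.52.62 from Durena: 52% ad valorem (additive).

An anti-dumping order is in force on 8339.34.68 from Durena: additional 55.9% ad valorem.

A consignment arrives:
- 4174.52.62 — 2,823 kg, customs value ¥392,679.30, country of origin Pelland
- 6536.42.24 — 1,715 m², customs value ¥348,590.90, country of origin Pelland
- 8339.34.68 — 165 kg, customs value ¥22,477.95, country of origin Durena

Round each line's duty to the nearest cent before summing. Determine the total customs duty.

¥13,304.37

Line 1 (4174.52.62, Pelland, 2,823 kg, ¥392,679.30):
Base rate for 4174.52.62 is ¥7.07/kg.
Origin Pelland qualifies under the Durador–Pelland agreement and 4174.52.62 is covered: preferential rate Free applies instead.
The additional-duty order on 4174.52.62 targets Durena, not Pelland; it does not apply.
Duty = ¥392,679.30 × 0% = ¥0.00.
Line 2 (6536.42.24, Pelland, 1,715 m², ¥348,590.90):
Base rate for 6536.42.24 is ¥3.39/m².
Origin Pelland qualifies under the Durador–Pelland agreement and 6536.42.24 is covered: preferential rate Free applies instead.
Duty = ¥348,590.90 × 0% = ¥0.00.
Line 3 (8339.34.68, Durena, 165 kg, ¥22,477.95):
Base rate for 8339.34.68 is ¥4.48/kg.
Additional duty on 8339.34.68 from Durena: +55.9% ad valorem. Applied ad valorem rate = 55.9%.
Duty = ¥22,477.95 × 55.9% + 165 × ¥4.48 = ¥13,304.37.
Total = ¥0.00 + ¥0.00 + ¥13,304.37 = ¥13,304.37.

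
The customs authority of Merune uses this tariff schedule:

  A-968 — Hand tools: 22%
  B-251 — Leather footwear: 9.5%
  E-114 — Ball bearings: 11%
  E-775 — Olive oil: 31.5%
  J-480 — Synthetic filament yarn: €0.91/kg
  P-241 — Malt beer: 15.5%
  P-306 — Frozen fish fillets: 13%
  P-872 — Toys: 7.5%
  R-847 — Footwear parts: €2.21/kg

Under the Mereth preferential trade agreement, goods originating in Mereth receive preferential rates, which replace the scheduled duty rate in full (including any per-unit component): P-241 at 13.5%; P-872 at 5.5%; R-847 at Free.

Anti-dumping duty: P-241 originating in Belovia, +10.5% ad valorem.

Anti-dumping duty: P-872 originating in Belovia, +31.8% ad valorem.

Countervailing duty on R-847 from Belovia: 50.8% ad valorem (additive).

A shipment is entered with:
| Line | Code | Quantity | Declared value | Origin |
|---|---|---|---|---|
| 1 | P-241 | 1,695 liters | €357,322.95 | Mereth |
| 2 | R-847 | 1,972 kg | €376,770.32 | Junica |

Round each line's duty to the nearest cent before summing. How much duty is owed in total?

€52,596.72

Line 1 (P-241, Mereth, 1,695 liters, €357,322.95):
Base rate for P-241 is 15.5%.
Origin Mereth qualifies under the Merune–Mereth agreement and P-241 is covered: preferential rate 13.5% applies instead.
The additional-duty order on P-241 targets Belovia, not Mereth; it does not apply.
Duty = €357,322.95 × 13.5% = €48,238.60.
Line 2 (R-847, Junica, 1,972 kg, €376,770.32):
Base rate for R-847 is €2.21/kg.
R-847 has an FTA preferential rate, but origin Junica is not Mereth; base rate stands.
The additional-duty order on R-847 targets Belovia, not Junica; it does not apply.
Duty = 1,972 × €2.21 = €4,358.12.
Total = €48,238.60 + €4,358.12 = €52,596.72.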